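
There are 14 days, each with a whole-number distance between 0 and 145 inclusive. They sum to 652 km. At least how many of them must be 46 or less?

Let j be the number exceeding 46. Then the total is ≥ 47·j + 0·(14 − j) = 0 + 47j.
So 47j ≤ 652 and j ≤ 13; hence at least 14 − 13 = 1 are ≤ 46.
Exactly 1 works: 1 value at 0 and 13 at 47 total 611; raise one of the low values by 41 (still ≤ 46) to hit 652.

1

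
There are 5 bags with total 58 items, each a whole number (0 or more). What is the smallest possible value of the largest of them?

The average is 58/5 > 11, so not all 5 can be 11 or less; the largest is ≥ 12.
Taking 2 copies of 11 and 3 copies of 12 gives exactly 58, so 12 is attained.

12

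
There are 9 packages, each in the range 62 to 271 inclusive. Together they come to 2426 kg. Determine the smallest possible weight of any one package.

258

To make one package as small as possible, make the other 8 as large as possible.
The other 8 contribute at most 8 × 271 = 2168, leaving at least 2426 − 2168 = 258.
Since 258 ≥ 62, this is achievable: one at 258 and 8 at 271.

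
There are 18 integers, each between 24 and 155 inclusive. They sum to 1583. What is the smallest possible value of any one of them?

24

To make one integer as small as possible, make the other 17 as large as possible.
The other 17 can take up 17 × 155 = 2635 ≥ 1583 − 24, so one integer can sit at its floor of 24.
Achievable: one at 24 and the other 17 totalling 1559, which fits since 17 × 24 ≤ 1559 ≤ 17 × 155.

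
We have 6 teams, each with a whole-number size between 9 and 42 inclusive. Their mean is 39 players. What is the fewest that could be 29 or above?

5

The total is 6 × 39 = 234.
If only k of them are at least 29, the other 6 − k are at most 28, so the total is at most k·42 + (6 − k)·28.
This must reach 234, so k·42 + (6 − k)·28 ≥ 234, giving k ≥ 5.
Exactly 5 works: 5 values at 42 and 1 at 28 total 238; lower one of the high values by 4 (still ≥ 29) to hit 234.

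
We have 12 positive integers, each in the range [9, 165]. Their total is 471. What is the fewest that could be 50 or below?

If only k of them are at most 50, the other 12 − k are at least 51, so the total is at least (12 − k)·51 + k·9.
This is ≤ 471, so (12 − k)·51 + 9k ≤ 471, which gives k ≥ 4.
Exactly 4 works: 4 values at 9 and 8 at 51 total 444; raise one of the low values by 27 (still ≤ 50) to hit 471.

4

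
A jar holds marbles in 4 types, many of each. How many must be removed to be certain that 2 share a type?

5

In the worst case you draw 1 of each of the 4 types: 4 × 1 = 4.
One more forces 2 of some type, so 4 + 1 = 5.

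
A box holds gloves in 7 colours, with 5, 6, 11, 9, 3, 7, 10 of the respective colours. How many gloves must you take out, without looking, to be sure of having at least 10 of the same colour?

49

In the worst case you take as many as possible of each colour without reaching 10: 5 + 6 + 9 + 9 + 3 + 7 + 9 = 48.
The next one must give 10 of some colour, so 48 + 1 = 49.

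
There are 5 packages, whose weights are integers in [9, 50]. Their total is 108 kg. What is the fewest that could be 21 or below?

1

Let j be the number exceeding 21. Then the total is ≥ 22·j + 9·(5 − j) = 45 + 13j.
So 13j ≤ 63 and j ≤ 4; hence at least 5 − 4 = 1 are ≤ 21.
Exactly 1 works: 1 value at 9 and 4 at 22 total 97; raise one of the low values by 11 (still ≤ 21) to hit 108.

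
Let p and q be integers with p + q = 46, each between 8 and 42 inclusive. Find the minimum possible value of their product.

304

pq = p(46 − p) is concave in p, so over [8, 38] it is minimized at an endpoint.
The extreme feasible split is p = 8, q = 38, giving pq = 304.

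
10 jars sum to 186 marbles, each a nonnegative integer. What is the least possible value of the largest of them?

The 10 values sum to 186, so their maximum is at least ⌈186/10⌉ = 19.
Taking 4 copies of 18 and 6 copies of 19 gives exactly 186, so 19 is attained.

19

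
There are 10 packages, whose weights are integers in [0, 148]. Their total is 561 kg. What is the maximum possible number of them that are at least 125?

With k values at 125 or above and the rest at least 0, the sum is at least 0 + 125k.
Since the sum is 561, we need 125k ≤ 561, i.e. k ≤ 4.
k = 4 is achieved by 4 values at 125 and 6 at 0, total 500; add 61 to one value (staying below 125) to reach 561.

4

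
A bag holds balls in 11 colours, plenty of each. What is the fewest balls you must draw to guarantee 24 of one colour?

254

In the worst case you draw 23 of each of the 11 colours: 11 × 23 = 253.
One more forces 24 of some colour, so 253 + 1 = 254.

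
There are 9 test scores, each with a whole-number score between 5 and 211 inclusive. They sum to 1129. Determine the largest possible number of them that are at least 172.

6

Suppose k of them are at least 172. Those contribute at least 172 each and the other 9 − k at least 5 each.
So the total is at least 172k + 5(9 − k) = 45 + 167k. This must be ≤ 1129, giving k ≤ 6.
k = 6 is achieved by 6 values at 172 and 3 at 5, total 1047; add 82 to one value (staying below 172) to reach 1129.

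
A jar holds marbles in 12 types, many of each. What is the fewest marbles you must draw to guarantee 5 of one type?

49

In the worst case you draw 4 of each of the 12 types: 12 × 4 = 48.
One more forces 5 of some type, so 48 + 1 = 49.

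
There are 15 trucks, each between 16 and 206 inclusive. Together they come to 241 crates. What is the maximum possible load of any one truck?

To make one truck as large as possible, make the other 14 as small as possible.
The other 14 contribute at least 14 × 16 = 224, leaving at most 241 − 224 = 17.
Since 17 ≤ 206, this is achievable: one at 17 and 14 at 16.

17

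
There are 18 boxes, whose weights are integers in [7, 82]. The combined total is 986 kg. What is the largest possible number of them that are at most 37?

Suppose k of them are at most 37. Those contribute at most 37 each and the rest at most 82 each.
So the total is at most 37k + 82(18 − k) = 1476 − 45k. This must still be ≥ 986, so k ≤ 10.
k = 10 is achieved by 10 values at 37 and 8 at 82, total 1026; lower one of the 82's by 40 (still > 37) to reach 986.

10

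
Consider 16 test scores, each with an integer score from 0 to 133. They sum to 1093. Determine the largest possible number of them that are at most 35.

10

Suppose k of them are at most 35. Those contribute at most 35 each and the rest at most 133 each.
So the total is at most 35k + 133(16 − k) = 2128 − 98k. This must still be ≥ 1093, so k ≤ 10.
k = 10 is achieved by 10 values at 35 and 6 at 133, total 1148; lower one of the 133's by 55 (still > 35) to reach 1093.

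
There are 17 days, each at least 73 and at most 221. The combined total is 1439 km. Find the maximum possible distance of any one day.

To make one day as large as possible, make the other 16 as small as possible.
The other 16 contribute at least 16 × 73 = 1168, leaving at most 1439 − 1168 = 271.
But each day is capped at 221, so the maximum is 221.
Achievable: one at 221 and the other 16 totalling 1218, which fits since 16 × 73 ≤ 1218 ≤ 16 × 221.

221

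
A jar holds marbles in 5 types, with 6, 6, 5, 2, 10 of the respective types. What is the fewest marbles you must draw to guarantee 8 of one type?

27

In the worst case you take as many as possible of each type without reaching 8: 6 + 6 + 5 + 2 + 7 = 26.
The next one must give 8 of some type, so 26 + 1 = 27.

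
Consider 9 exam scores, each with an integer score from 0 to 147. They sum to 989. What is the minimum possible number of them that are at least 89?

If only k of them are at least 89, the other 9 − k are at most 88, so the total is at most k·147 + (9 − k)·88.
This must reach 989, so k·147 + (9 − k)·88 ≥ 989, giving k ≥ 4.
Exactly 4 works: 4 values at 147 and 5 at 88 total 1028; lower one of the high values by 39 (still ≥ 89) to hit 989.

4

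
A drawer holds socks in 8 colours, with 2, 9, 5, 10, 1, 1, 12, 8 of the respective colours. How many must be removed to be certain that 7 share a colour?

34

In the worst case you take as many as possible of each colour without reaching 7: 2 + 6 + 5 + 6 + 1 + 1 + 6 + 6 = 33.
The next one must give 7 of some colour, so 33 + 1 = 34.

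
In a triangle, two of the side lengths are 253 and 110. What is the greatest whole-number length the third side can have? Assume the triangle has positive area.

The third side must be less than 253 + 110 = 363.
The largest integer below 363 is 362.

362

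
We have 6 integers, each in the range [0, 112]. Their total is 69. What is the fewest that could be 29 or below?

4

Let j be the number exceeding 29. Then the total is ≥ 30·j + 0·(6 − j) = 0 + 30j.
So 30j ≤ 69 and j ≤ 2; hence at least 6 − 2 = 4 are ≤ 29.
Exactly 4 works: 4 values at 0 and 2 at 30 total 60; raise one of the low values by 9 (still ≤ 29) to hit 69.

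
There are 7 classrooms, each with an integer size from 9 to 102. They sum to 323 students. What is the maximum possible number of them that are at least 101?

If k of the values are ≥ 101, the total is ≥ 101k + 9(7 − k).
Setting 101k + 9(7 − k) ≤ 323 gives 92k ≤ 260, so k ≤ 2.
k = 2 is achieved by 2 values at 101 and 5 at 9, total 247; add 76 to one value (staying below 101) to reach 323.

2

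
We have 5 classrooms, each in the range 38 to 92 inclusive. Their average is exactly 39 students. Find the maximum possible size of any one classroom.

43

Maximizing one value means minimizing the remaining 4.
The total is 5 × 39 = 195.
The other 4 contribute at least 4 × 38 = 152, leaving at most 195 − 152 = 43.
Since 43 ≤ 92, this is achievable: one at 43 and 4 at 38.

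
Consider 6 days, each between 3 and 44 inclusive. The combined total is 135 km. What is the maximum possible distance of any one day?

Maximizing one value means minimizing the remaining 5.
The other 5 contribute at least 5 × 3 = 15, leaving at most 135 − 15 = 120.
But each day is capped at 44, so the maximum is 44.
Achievable: one at 44 and the other 5 totalling 91, which fits since 5 × 3 ≤ 91 ≤ 5 × 44.

44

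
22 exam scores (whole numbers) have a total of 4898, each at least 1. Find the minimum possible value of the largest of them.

223

The 22 values sum to 4898, so their maximum is at least ⌈4898/22⌉ = 223.
Taking 8 copies of 222 and 14 copies of 223 gives exactly 4898, so 223 is attained.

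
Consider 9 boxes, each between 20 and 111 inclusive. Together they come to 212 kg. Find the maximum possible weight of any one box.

52

Maximizing one value means minimizing the remaining 8.
The other 8 contribute at least 8 × 20 = 160, leaving at most 212 − 160 = 52.
Since 52 ≤ 111, this is achievable: one at 52 and 8 at 20.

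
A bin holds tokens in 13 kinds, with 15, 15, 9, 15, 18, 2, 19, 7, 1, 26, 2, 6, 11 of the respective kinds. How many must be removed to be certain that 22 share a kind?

142

In the worst case you take as many as possible of each kind without reaching 22: 15 + 15 + 9 + 15 + 18 + 2 + 19 + 7 + 1 + 21 + 2 + 6 + 11 = 141.
The next one must give 22 of some kind, so 141 + 1 = 142.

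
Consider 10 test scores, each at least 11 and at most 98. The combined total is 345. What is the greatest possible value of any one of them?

To make one score as large as possible, make the other 9 as small as possible.
The other 9 contribute at least 9 × 11 = 99, leaving at most 345 − 99 = 246.
But each score is capped at 98, so the maximum is 98.
Achievable: one at 98 and the other 9 totalling 247, which fits since 9 × 11 ≤ 247 ≤ 9 × 98.

98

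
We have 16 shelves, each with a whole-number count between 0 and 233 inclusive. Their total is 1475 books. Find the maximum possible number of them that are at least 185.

7

If k of the values are ≥ 185, the total is ≥ 185k + 0(16 − k).
Setting 185k + 0(16 − k) ≤ 1475 gives 185k ≤ 1475, so k ≤ 7.
k = 7 is achieved by 7 values at 185 and 9 at 0, total 1295; add 180 to one value (staying below 185) to reach 1475.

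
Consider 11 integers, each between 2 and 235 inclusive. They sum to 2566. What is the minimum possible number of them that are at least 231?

Suppose at most 11 − j of them reach 231; then j values are ≤ 230 and the rest ≤ 235.
The total is then ≤ 230·j + 235·(11 − j) = 2585 − 5j. For this to be ≥ 2566 we need j ≤ 3, so at least 11 − 3 = 8 must reach 231.
Exactly 8 works: 8 values at 235 and 3 at 230 total 2570; lower one of the high values by 4 (still ≥ 231) to hit 2566.

8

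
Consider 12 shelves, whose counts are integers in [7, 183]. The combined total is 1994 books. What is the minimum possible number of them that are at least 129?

If only k of them are at least 129, the other 12 − k are at most 128, so the total is at most k·183 + (12 − k)·128.
This must reach 1994, so k·183 + (12 − k)·128 ≥ 1994, giving k ≥ 9.
Exactly 9 works: 9 values at 183 and 3 at 128 total 2031; lower one of the high values by 37 (still ≥ 129) to hit 1994.

9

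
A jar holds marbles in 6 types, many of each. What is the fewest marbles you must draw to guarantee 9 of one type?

49

In the worst case you draw 8 of each of the 6 types: 6 × 8 = 48.
One more forces 9 of some type, so 48 + 1 = 49.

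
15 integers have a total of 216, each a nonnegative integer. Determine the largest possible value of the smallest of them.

14

The 15 values sum to 216, so their minimum is at most ⌊216/15⌋ = 14.
Equality holds with 9 values of 14 and 6 values of 15.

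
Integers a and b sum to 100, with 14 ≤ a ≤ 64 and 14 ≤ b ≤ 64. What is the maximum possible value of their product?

ab = a(100 − a) is maximized when a is as near 100/2 as the bounds allow.
Taking a = 50 and b = 50 (both in [14, 64]) gives ab = 2500.

2500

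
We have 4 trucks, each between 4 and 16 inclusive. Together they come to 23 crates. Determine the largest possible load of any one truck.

Maximizing one value means minimizing the remaining 3.
The other 3 contribute at least 3 × 4 = 12, leaving at most 23 − 12 = 11.
Since 11 ≤ 16, this is achievable: one at 11 and 3 at 4.

11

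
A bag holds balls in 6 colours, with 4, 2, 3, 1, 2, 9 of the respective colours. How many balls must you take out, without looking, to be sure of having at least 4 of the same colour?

15

In the worst case you take as many as possible of each colour without reaching 4: 3 + 2 + 3 + 1 + 2 + 3 = 14.
The next one must give 4 of some colour, so 14 + 1 = 15.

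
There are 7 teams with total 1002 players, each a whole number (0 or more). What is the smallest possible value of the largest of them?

Some value must be at least ⌈1002/7⌉ = 144, since 7 × 143 = 1001 < 1002.
Achievable: 1 of them at 144 and 6 at 143 total 1002.

144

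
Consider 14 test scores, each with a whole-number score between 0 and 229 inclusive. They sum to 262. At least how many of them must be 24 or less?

4

Let j be the number exceeding 24. Then the total is ≥ 25·j + 0·(14 − j) = 0 + 25j.
So 25j ≤ 262 and j ≤ 10; hence at least 14 − 10 = 4 are ≤ 24.
Exactly 4 works: 4 values at 0 and 10 at 25 total 250; raise one of the low values by 12 (still ≤ 24) to hit 262.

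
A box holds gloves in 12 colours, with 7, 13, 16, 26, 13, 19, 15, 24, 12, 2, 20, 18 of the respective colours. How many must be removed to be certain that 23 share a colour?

180

In the worst case you take as many as possible of each colour without reaching 23: 7 + 13 + 16 + 22 + 13 + 19 + 15 + 22 + 12 + 2 + 20 + 18 = 179.
The next one must give 23 of some colour, so 179 + 1 = 180.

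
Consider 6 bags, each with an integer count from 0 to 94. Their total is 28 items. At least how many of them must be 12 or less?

4

Each value above 12 is at least 13, contributing at least 13 − 0 = 13 above the floor 0.
The sum exceeds the floor total 0 by 28, so at most ⌊28/13⌋ = 2 exceed 12, and at least 4 are ≤ 12.
Exactly 4 works: 4 values at 0 and 2 at 13 total 26; raise one of the low values by 2 (still ≤ 12) to hit 28.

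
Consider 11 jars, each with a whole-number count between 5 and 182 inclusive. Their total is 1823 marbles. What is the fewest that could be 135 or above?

8

Suppose at most 11 − j of them reach 135; then j values are ≤ 134 and the rest ≤ 182.
The total is then ≤ 134·j + 182·(11 − j) = 2002 − 48j. For this to be ≥ 1823 we need j ≤ 3, so at least 11 − 3 = 8 must reach 135.
Exactly 8 works: 8 values at 182 and 3 at 134 total 1858; lower one of the high values by 35 (still ≥ 135) to hit 1823.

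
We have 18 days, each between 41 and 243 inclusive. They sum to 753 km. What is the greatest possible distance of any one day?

To make one day as large as possible, make the other 17 as small as possible.
The other 17 contribute at least 17 × 41 = 697, leaving at most 753 − 697 = 56.
Since 56 ≤ 243, this is achievable: one at 56 and 17 at 41.

56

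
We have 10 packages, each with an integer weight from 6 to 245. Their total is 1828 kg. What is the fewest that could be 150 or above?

4

If only k of them are at least 150, the other 10 − k are at most 149, so the total is at most k·245 + (10 − k)·149.
This must reach 1828, so k·245 + (10 − k)·149 ≥ 1828, giving k ≥ 4.
Exactly 4 works: 4 values at 245 and 6 at 149 total 1874; lower one of the high values by 46 (still ≥ 150) to hit 1828.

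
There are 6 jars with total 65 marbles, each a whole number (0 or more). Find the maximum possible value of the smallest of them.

The average is 65/6 < 11, so some value is ≤ 10.
Equality holds with 1 value of 10 and 5 values of 11.

10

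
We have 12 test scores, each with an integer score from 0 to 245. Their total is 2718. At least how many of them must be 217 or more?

5

Suppose at most 12 − j of them reach 217; then j values are ≤ 216 and the rest ≤ 245.
The total is then ≤ 216·j + 245·(12 − j) = 2940 − 29j. For this to be ≥ 2718 we need j ≤ 7, so at least 12 − 7 = 5 must reach 217.
Exactly 5 works: 5 values at 245 and 7 at 216 total 2737; lower one of the high values by 19 (still ≥ 217) to hit 2718.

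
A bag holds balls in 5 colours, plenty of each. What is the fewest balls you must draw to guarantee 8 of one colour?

You could draw 7 of every colour without reaching 8 of any — 35 in all.
One more forces 8 of some colour, so 35 + 1 = 36.

36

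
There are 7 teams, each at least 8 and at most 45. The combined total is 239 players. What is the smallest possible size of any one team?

8

To make one team as small as possible, make the other 6 as large as possible.
The other 6 can take up 6 × 45 = 270 ≥ 239 − 8, so one team can sit at its floor of 8.
Achievable: one at 8 and the other 6 totalling 231, which fits since 6 × 8 ≤ 231 ≤ 6 × 45.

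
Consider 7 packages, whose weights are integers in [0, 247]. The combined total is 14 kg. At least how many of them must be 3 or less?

If only k of them are at most 3, the other 7 − k are at least 4, so the total is at least (7 − k)·4 + k·0.
This is ≤ 14, so (7 − k)·4 + 0k ≤ 14, which gives k ≥ 4.
Exactly 4 works: 4 values at 0 and 3 at 4 total 12; raise one of the low values by 2 (still ≤ 3) to hit 14.

4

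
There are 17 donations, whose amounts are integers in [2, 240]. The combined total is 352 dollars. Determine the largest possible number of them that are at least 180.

1

Suppose k of them are at least 180. Those contribute at least 180 each and the other 17 − k at least 2 each.
So the total is at least 180k + 2(17 − k) = 34 + 178k. This must be ≤ 352, giving k ≤ 1.
k = 1 is achieved by 1 value at 180 and 16 at 2, total 212; add 140 to one value (staying below 180) to reach 352.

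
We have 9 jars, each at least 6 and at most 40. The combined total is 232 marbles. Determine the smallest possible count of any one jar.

Minimizing one value means maximizing the remaining 8.
The other 8 can take up 8 × 40 = 320 ≥ 232 − 6, so one jar can sit at its floor of 6.
Achievable: one at 6 and the other 8 totalling 226, which fits since 8 × 6 ≤ 226 ≤ 8 × 40.

6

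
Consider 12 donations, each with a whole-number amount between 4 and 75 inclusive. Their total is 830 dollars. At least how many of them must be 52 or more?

10

If only k of them are at least 52, the other 12 − k are at most 51, so the total is at most k·75 + (12 − k)·51.
This must reach 830, so k·75 + (12 − k)·51 ≥ 830, giving k ≥ 10.
Exactly 10 works: 10 values at 75 and 2 at 51 total 852; lower one of the high values by 22 (still ≥ 52) to hit 830.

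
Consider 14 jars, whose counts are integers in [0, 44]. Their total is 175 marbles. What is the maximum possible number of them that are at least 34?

5

With k values at 34 or above and the rest at least 0, the sum is at least 0 + 34k.
Since the sum is 175, we need 34k ≤ 175, i.e. k ≤ 5.
k = 5 is achieved by 5 values at 34 and 9 at 0, total 170; add 5 to one value (staying below 34) to reach 175.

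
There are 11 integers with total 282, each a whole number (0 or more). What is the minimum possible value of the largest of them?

The average is 282/11 > 25, so not all 11 can be 25 or less; the largest is ≥ 26.
Equality holds with 7 values of 26 and 4 values of 25.

26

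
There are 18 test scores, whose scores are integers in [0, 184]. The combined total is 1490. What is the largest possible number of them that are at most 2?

10

Each value at 2 or below falls at least 184 − 2 = 182 short of the ceiling 184.
The ceiling total is 18 × 184 = 3312, and we need 1490, so at most ⌊(3312 − 1490)/182⌋ = 10 can be that low.
k = 10 is achieved by 10 values at 2 and 8 at 184, total 1492; lower one of the 184's by 2 (still > 2) to reach 1490.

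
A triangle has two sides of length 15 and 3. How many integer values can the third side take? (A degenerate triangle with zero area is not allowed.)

The triangle inequality gives |15 − 3| < c < 15 + 3, i.e. 12 < c < 18.
So c can be any integer from 13 to 17: 5 values.

5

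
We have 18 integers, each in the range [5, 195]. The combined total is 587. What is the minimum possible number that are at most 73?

11

If only k of them are at most 73, the other 18 − k are at least 74, so the total is at least (18 − k)·74 + k·5.
This is ≤ 587, so (18 − k)·74 + 5k ≤ 587, which gives k ≥ 11.
Exactly 11 works: 11 values at 5 and 7 at 74 total 573; raise one of the low values by 14 (still ≤ 73) to hit 587.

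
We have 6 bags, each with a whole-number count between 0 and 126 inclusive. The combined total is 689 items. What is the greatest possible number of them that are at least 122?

Suppose k of them are at least 122. Those contribute at least 122 each and the other 6 − k at least 0 each.
So the total is at least 122k + 0(6 − k) = 0 + 122k. This must be ≤ 689, giving k ≤ 5.
k = 5 is achieved by 5 values at 122 and 1 at 0, total 610; add 79 to one value (staying below 122) to reach 689.

5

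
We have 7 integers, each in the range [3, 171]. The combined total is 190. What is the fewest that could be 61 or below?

5

Let j be the number exceeding 61. Then the total is ≥ 62·j + 3·(7 − j) = 21 + 59j.
So 59j ≤ 169 and j ≤ 2; hence at least 7 − 2 = 5 are ≤ 61.
Exactly 5 works: 5 values at 3 and 2 at 62 total 139; raise one of the low values by 51 (still ≤ 61) to hit 190.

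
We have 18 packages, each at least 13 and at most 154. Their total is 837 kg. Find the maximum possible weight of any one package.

To make one package as large as possible, make the other 17 as small as possible.
The other 17 contribute at least 17 × 13 = 221, leaving at most 837 − 221 = 616.
But each package is capped at 154, so the maximum is 154.
Achievable: one at 154 and the other 17 totalling 683, which fits since 17 × 13 ≤ 683 ≤ 17 × 154.

154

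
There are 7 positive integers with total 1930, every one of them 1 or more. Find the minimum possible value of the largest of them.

276

Some value must be at least ⌈1930/7⌉ = 276, since 7 × 275 = 1925 < 1930.
Equality holds with 5 values of 276 and 2 values of 275.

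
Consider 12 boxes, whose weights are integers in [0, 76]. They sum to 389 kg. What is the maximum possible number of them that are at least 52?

Suppose k of them are at least 52. Those contribute at least 52 each and the other 12 − k at least 0 each.
So the total is at least 52k + 0(12 − k) = 0 + 52k. This must be ≤ 389, giving k ≤ 7.
k = 7 is achieved by 7 values at 52 and 5 at 0, total 364; add 25 to one value (staying below 52) to reach 389.

7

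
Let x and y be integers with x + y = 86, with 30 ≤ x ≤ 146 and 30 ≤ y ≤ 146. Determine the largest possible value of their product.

1849

xy = x(86 − x) is maximized when x is as near 86/2 as the bounds allow.
Taking x = 43 and y = 43 (both in [30, 146]) gives xy = 1849.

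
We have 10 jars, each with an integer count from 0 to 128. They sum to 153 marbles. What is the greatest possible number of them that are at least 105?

If k of the values are ≥ 105, the total is ≥ 105k + 0(10 − k).
Setting 105k + 0(10 − k) ≤ 153 gives 105k ≤ 153, so k ≤ 1.
k = 1 is achieved by 1 value at 105 and 9 at 0, total 105; add 48 to one value (staying below 105) to reach 153.

1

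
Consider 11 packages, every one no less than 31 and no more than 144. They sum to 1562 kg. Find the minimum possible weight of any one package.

122

Minimizing one value means maximizing the remaining 10.
The other 10 contribute at most 10 × 144 = 1440, leaving at least 1562 − 1440 = 122.
Since 122 ≥ 31, this is achievable: one at 122 and 10 at 144.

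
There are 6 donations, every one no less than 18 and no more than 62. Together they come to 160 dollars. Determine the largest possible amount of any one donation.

To make one donation as large as possible, make the other 5 as small as possible.
The other 5 contribute at least 5 × 18 = 90, leaving at most 160 − 90 = 70.
But each donation is capped at 62, so the maximum is 62.
Achievable: one at 62 and the other 5 totalling 98, which fits since 5 × 18 ≤ 98 ≤ 5 × 62.

62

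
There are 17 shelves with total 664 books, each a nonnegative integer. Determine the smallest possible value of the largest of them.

Some value must be at least ⌈664/17⌉ = 40, since 17 × 39 = 663 < 664.
Achievable: 1 of them at 40 and 16 at 39 total 664.

40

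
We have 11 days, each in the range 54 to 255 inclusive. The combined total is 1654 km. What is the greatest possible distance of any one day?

255

Maximizing one value means minimizing the remaining 10.
The other 10 contribute at least 10 × 54 = 540, leaving at most 1654 − 540 = 1114.
But each day is capped at 255, so the maximum is 255.
Achievable: one at 255 and the other 10 totalling 1399, which fits since 10 × 54 ≤ 1399 ≤ 10 × 255.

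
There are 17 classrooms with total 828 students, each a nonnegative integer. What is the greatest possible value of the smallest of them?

The average is 828/17 < 49, so some value is ≤ 48.
Taking 5 copies of 48 and 12 copies of 49 gives exactly 828, so 48 is attained.

48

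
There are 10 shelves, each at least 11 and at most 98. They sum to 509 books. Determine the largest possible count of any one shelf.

To make one shelf as large as possible, make the other 9 as small as possible.
The other 9 contribute at least 9 × 11 = 99, leaving at most 509 − 99 = 410.
But each shelf is capped at 98, so the maximum is 98.
Achievable: one at 98 and the other 9 totalling 411, which fits since 9 × 11 ≤ 411 ≤ 9 × 98.

98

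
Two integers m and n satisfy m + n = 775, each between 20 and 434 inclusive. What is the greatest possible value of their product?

With m + n fixed, mn peaks when the two are closest together.
Taking m = 387 and n = 388 (both in [20, 434]) gives mn = 150156.

150156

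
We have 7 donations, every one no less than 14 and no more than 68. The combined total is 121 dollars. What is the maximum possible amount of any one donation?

37

To make one donation as large as possible, make the other 6 as small as possible.
The other 6 contribute at least 6 × 14 = 84, leaving at most 121 − 84 = 37.
Since 37 ≤ 68, this is achievable: one at 37 and 6 at 14.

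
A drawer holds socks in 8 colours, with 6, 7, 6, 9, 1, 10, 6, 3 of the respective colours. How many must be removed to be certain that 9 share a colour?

In the worst case you take as many as possible of each colour without reaching 9: 6 + 7 + 6 + 8 + 1 + 8 + 6 + 3 = 45.
The next one must give 9 of some colour, so 45 + 1 = 46.

46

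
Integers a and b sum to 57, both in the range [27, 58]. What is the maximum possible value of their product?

812

For a fixed sum, the product ab is largest when a and b are as close as possible.
Taking a = 28 and b = 29 (both in [27, 58]) gives ab = 812.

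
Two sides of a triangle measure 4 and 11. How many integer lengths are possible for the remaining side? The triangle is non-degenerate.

The triangle inequality gives |4 − 11| < c < 4 + 11, i.e. 7 < c < 15.
So c can be any integer from 8 to 14: 7 values.

7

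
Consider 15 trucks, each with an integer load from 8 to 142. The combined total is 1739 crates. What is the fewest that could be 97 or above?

7

Each value short of 97 is at most 96, costing at least 142 − 96 = 46 against the maximum total of 2130.
We can afford to lose at most 2130 − 1739 = 391, so at most ⌊391/46⌋ = 8 fall short, and at least 7 are ≥ 97.
Exactly 7 works: 7 values at 142 and 8 at 96 total 1762; lower one of the high values by 23 (still ≥ 97) to hit 1739.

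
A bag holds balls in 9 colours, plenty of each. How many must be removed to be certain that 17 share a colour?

145

You could draw 16 of every colour without reaching 17 of any — 144 in all.
One more forces 17 of some colour, so 144 + 1 = 145.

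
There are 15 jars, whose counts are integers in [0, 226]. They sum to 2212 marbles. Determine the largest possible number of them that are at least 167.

13

With k values at 167 or above and the rest at least 0, the sum is at least 0 + 167k.
Since the sum is 2212, we need 167k ≤ 2212, i.e. k ≤ 13.
k = 13 is achieved by 13 values at 167 and 2 at 0, total 2171; add 41 to one value (staying below 167) to reach 2212.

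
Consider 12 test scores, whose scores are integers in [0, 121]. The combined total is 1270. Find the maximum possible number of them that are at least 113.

11

With k values at 113 or above and the rest at least 0, the sum is at least 0 + 113k.
Since the sum is 1270, we need 113k ≤ 1270, i.e. k ≤ 11.
k = 11 is achieved by 11 values at 113 and 1 at 0, total 1243; add 27 to one value (staying below 113) to reach 1270.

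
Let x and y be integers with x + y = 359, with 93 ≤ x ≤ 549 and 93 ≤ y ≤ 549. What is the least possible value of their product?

xy = x(359 − x) is concave in x, so over [93, 266] it is minimized at an endpoint.
At the endpoint x = 93, y = 359 − 93 = 266, so xy = 93 × 266 = 24738.

24738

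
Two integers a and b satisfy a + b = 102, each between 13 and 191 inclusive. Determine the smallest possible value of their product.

1157

ab = a(102 − a) is concave in a, so over [13, 89] it is minimized at an endpoint.
The extreme feasible split is a = 13, b = 89, giving ab = 1157.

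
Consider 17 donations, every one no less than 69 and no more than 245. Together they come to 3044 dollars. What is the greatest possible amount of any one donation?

To make one donation as large as possible, make the other 16 as small as possible.
The other 16 contribute at least 16 × 69 = 1104, leaving at most 3044 − 1104 = 1940.
But each donation is capped at 245, so the maximum is 245.
Achievable: one at 245 and the other 16 totalling 2799, which fits since 16 × 69 ≤ 2799 ≤ 16 × 245.

245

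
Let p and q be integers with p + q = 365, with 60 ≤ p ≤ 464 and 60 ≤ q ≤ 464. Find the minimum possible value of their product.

For a fixed sum, pq is smallest when p and q are as far apart as possible.
At the endpoint p = 60, q = 365 − 60 = 305, so pq = 60 × 305 = 18300.

18300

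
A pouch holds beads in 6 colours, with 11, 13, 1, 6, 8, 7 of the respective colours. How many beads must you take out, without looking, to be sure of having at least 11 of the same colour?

43

In the worst case you take as many as possible of each colour without reaching 11: 10 + 10 + 1 + 6 + 8 + 7 = 42.
The next one must give 11 of some colour, so 42 + 1 = 43.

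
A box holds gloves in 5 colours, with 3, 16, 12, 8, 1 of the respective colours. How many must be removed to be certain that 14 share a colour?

In the worst case you take as many as possible of each colour without reaching 14: 3 + 13 + 12 + 8 + 1 = 37.
The next one must give 14 of some colour, so 37 + 1 = 38.

38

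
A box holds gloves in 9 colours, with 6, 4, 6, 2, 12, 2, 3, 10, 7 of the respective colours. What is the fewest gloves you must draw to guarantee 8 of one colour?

45

In the worst case you take as many as possible of each colour without reaching 8: 6 + 4 + 6 + 2 + 7 + 2 + 3 + 7 + 7 = 44.
The next one must give 8 of some colour, so 44 + 1 = 45.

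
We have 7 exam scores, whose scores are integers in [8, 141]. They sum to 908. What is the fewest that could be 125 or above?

Suppose at most 7 − j of them reach 125; then j values are ≤ 124 and the rest ≤ 141.
The total is then ≤ 124·j + 141·(7 − j) = 987 − 17j. For this to be ≥ 908 we need j ≤ 4, so at least 7 − 4 = 3 must reach 125.
Exactly 3 works: 3 values at 141 and 4 at 124 total 919; lower one of the high values by 11 (still ≥ 125) to hit 908.

3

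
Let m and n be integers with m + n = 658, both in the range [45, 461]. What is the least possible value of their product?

For a fixed sum, mn is smallest when m and n are as far apart as possible.
At the endpoint m = 197, n = 658 − 197 = 461, so mn = 197 × 461 = 90817.

90817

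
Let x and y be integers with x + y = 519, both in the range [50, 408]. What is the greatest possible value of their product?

With x + y fixed, xy peaks when the two are closest together.
Taking x = 259 and y = 260 (both in [50, 408]) gives xy = 67340.

67340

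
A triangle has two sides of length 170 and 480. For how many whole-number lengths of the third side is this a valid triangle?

339

The triangle inequality gives |170 − 480| < c < 170 + 480, i.e. 310 < c < 650.
So c can be any integer from 311 to 649: 339 values.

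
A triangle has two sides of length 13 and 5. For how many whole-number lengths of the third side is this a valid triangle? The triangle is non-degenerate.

The triangle inequality gives |13 − 5| < c < 13 + 5, i.e. 8 < c < 18.
So c can be any integer from 9 to 17: 9 values.

9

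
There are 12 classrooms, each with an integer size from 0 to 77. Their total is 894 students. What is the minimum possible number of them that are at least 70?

If only k of them are at least 70, the other 12 − k are at most 69, so the total is at most k·77 + (12 − k)·69.
This must reach 894, so k·77 + (12 − k)·69 ≥ 894, giving k ≥ 9.
Exactly 9 works: 9 values at 77 and 3 at 69 total 900; lower one of the high values by 6 (still ≥ 70) to hit 894.

9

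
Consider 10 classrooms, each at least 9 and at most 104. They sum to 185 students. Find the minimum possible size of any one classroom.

Minimizing one value means maximizing the remaining 9.
The other 9 can take up 9 × 104 = 936 ≥ 185 − 9, so one classroom can sit at its floor of 9.
Achievable: one at 9 and the other 9 totalling 176, which fits since 9 × 9 ≤ 176 ≤ 9 × 104.

9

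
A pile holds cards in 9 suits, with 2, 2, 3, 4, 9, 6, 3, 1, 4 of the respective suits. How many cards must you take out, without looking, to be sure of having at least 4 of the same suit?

24

In the worst case you take as many as possible of each suit without reaching 4: 2 + 2 + 3 + 3 + 3 + 3 + 3 + 1 + 3 = 23.
The next one must give 4 of some suit, so 23 + 1 = 24.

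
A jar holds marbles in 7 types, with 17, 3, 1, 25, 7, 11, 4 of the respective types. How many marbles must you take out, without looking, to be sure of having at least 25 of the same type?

68

In the worst case you take as many as possible of each type without reaching 25: 17 + 3 + 1 + 24 + 7 + 11 + 4 = 67.
The next one must give 25 of some type, so 67 + 1 = 68.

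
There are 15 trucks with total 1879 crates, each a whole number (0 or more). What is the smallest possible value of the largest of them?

126

If every one of the 15 were at most 125, the total would be at most 15 × 125 = 1875 < 1879.
Equality holds with 4 values of 126 and 11 values of 125.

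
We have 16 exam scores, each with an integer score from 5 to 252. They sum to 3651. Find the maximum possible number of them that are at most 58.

Each value at 58 or below falls at least 252 − 58 = 194 short of the ceiling 252.
The ceiling total is 16 × 252 = 4032, and we need 3651, so at most ⌊(4032 − 3651)/194⌋ = 1 can be that low.
k = 1 is achieved by 1 value at 58 and 15 at 252, total 3838; lower one of the 252's by 187 (still > 58) to reach 3651.

1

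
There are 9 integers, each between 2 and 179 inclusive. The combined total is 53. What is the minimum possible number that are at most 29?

Each value above 29 is at least 30, contributing at least 30 − 2 = 28 above the floor 2.
The sum exceeds the floor total 18 by 35, so at most ⌊35/28⌋ = 1 exceed 29, and at least 8 are ≤ 29.
Exactly 8 works: 8 values at 2 and 1 at 30 total 46; raise one of the low values by 7 (still ≤ 29) to hit 53.

8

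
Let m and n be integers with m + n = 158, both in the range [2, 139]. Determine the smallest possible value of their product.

2641

For a fixed sum, mn is smallest when m and n are as far apart as possible.
At the endpoint m = 19, n = 158 − 19 = 139, so mn = 19 × 139 = 2641.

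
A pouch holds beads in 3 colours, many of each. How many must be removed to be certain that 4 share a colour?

10

You could draw 3 of every colour without reaching 4 of any — 9 in all.
One more forces 4 of some colour, so 9 + 1 = 10.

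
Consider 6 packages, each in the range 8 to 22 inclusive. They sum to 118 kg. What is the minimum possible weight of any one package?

8

Minimizing one value means maximizing the remaining 5.
The other 5 contribute at most 5 × 22 = 110, leaving at least 118 − 110 = 8.
Since 8 ≥ 8, this is achievable: one at 8 and 5 at 22.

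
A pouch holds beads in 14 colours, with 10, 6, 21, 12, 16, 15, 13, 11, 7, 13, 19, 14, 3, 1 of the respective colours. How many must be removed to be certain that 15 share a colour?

147

In the worst case you take as many as possible of each colour without reaching 15: 10 + 6 + 14 + 12 + 14 + 14 + 13 + 11 + 7 + 13 + 14 + 14 + 3 + 1 = 146.
The next one must give 15 of some colour, so 146 + 1 = 147.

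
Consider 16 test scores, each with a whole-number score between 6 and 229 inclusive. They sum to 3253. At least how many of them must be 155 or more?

If only k of them are at least 155, the other 16 − k are at most 154, so the total is at most k·229 + (16 − k)·154.
This must reach 3253, so k·229 + (16 − k)·154 ≥ 3253, giving k ≥ 11.
Exactly 11 works: 11 values at 229 and 5 at 154 total 3289; lower one of the high values by 36 (still ≥ 155) to hit 3253.

11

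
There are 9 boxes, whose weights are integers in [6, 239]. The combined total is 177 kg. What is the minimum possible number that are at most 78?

8

Let j be the number exceeding 78. Then the total is ≥ 79·j + 6·(9 − j) = 54 + 73j.
So 73j ≤ 123 and j ≤ 1; hence at least 9 − 1 = 8 are ≤ 78.
Exactly 8 works: 8 values at 6 and 1 at 79 total 127; raise one of the low values by 50 (still ≤ 78) to hit 177.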